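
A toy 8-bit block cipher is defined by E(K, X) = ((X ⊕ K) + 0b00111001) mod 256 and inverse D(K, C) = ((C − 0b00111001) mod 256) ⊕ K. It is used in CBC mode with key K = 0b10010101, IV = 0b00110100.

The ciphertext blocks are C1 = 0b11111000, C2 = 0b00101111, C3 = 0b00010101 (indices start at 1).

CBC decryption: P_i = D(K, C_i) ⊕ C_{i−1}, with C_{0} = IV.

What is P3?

P3 = 0b01100110

P3: D(K, 0b00010101) = 0b01001001; 0b01001001 ⊕ 0b00101111 = 0b01100110.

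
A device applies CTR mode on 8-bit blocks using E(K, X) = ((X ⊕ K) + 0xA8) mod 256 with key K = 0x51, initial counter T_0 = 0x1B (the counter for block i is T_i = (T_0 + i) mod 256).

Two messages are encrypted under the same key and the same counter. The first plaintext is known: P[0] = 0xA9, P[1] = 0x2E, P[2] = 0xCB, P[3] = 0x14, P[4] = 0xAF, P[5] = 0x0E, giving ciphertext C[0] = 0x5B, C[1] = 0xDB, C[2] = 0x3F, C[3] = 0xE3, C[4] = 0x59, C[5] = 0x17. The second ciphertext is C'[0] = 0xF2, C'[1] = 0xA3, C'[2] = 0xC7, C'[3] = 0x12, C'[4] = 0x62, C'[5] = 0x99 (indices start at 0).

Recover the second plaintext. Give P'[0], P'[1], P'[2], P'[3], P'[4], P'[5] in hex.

P'[0] = 0x00, P'[1] = 0x56, P'[2] = 0x33, P'[3] = 0xE5, P'[4] = 0x94, P'[5] = 0x80

In CTR with a reused counter, both messages share the same keystream S_i, so C_i ⊕ C'_i = P_i ⊕ P'_i and thus P'_i = P_i ⊕ C_i ⊕ C'_i.
P'[0]: 0xA9 ⊕ 0x5B ⊕ 0xF2 = 0x00.
P'[1]: 0x2E ⊕ 0xDB ⊕ 0xA3 = 0x56.
P'[2]: 0xCB ⊕ 0x3F ⊕ 0xC7 = 0x33.
P'[3]: 0x14 ⊕ 0xE3 ⊕ 0x12 = 0xE5.
P'[4]: 0xAF ⊕ 0x59 ⊕ 0x62 = 0x94.
P'[5]: 0x0E ⊕ 0x17 ⊕ 0x99 = 0x80.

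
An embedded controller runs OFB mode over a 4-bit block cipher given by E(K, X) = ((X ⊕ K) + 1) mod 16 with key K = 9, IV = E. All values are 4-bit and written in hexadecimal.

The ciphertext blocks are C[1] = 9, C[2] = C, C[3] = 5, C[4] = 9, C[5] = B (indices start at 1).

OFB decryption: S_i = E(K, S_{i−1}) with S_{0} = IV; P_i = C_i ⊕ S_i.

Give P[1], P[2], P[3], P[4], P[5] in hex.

P[1]: S = E(K, E) = 8; 9 ⊕ 8 = 1.
P[2]: S = E(K, 8) = 2; C ⊕ 2 = E.
P[3]: S = E(K, 2) = C; 5 ⊕ C = 9.
P[4]: S = E(K, C) = 6; 9 ⊕ 6 = F.
P[5]: S = E(K, 6) = 0; B ⊕ 0 = B.

P[1] = 1, P[2] = E, P[3] = 9, P[4] = F, P[5] = B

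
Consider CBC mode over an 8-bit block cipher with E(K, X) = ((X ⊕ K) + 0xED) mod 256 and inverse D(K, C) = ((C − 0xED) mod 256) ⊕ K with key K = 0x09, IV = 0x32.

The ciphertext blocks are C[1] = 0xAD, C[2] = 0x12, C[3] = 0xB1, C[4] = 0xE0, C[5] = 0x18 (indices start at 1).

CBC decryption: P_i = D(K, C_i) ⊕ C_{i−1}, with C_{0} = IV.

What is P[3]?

P[3] = 0xDF

P[3]: D(K, 0xB1) = 0xCD; 0xCD ⊕ 0x12 = 0xDF.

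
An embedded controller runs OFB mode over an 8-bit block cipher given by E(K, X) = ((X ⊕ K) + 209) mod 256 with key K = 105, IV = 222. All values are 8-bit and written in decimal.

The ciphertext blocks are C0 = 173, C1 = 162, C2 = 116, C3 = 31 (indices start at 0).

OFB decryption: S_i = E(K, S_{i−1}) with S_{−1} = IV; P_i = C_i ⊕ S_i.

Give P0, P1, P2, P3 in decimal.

P0: S = E(K, 222) = 136; 173 ⊕ 136 = 37.
P1: S = E(K, 136) = 178; 162 ⊕ 178 = 16.
P2: S = E(K, 178) = 172; 116 ⊕ 172 = 216.
P3: S = E(K, 172) = 150; 31 ⊕ 150 = 137.

P0 = 37, P1 = 16, P2 = 216, P3 = 137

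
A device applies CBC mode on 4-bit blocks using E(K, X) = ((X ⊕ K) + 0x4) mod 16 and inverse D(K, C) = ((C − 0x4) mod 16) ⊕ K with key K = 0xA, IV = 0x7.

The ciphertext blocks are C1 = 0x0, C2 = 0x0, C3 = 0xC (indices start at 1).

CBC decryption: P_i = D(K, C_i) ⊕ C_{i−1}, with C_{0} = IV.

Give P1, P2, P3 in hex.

P1 = 0x1, P2 = 0x6, P3 = 0x2

P1: D(K, 0x0) = 0x6; 0x6 ⊕ 0x7 = 0x1.
P2: D(K, 0x0) = 0x6; 0x6 ⊕ 0x0 = 0x6.
P3: D(K, 0xC) = 0x2; 0x2 ⊕ 0x0 = 0x2.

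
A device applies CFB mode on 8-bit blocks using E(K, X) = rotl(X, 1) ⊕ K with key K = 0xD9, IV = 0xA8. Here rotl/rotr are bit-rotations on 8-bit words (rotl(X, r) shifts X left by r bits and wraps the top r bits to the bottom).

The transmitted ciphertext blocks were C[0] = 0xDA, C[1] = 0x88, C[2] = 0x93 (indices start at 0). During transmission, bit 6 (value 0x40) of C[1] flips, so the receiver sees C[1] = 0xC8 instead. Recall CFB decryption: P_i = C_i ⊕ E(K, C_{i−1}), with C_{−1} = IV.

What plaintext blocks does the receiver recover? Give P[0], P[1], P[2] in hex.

P[0] = 0x52, P[1] = 0xA4, P[2] = 0xDB

Only C[1] changed, to 0xC8. In CFB, a change in C_i flips the same bit in P_i and garbles P_{i+1}. Decrypting the received ciphertext:
P[0]: E(K, 0xA8) = 0x88; 0xDA ⊕ 0x88 = 0x52.
P[1]: E(K, 0xDA) = 0x6C; 0xC8 ⊕ 0x6C = 0xA4.
P[2]: E(K, 0xC8) = 0x48; 0x93 ⊕ 0x48 = 0xDB.
Blocks that differ from the original plaintext: P[1], P[2].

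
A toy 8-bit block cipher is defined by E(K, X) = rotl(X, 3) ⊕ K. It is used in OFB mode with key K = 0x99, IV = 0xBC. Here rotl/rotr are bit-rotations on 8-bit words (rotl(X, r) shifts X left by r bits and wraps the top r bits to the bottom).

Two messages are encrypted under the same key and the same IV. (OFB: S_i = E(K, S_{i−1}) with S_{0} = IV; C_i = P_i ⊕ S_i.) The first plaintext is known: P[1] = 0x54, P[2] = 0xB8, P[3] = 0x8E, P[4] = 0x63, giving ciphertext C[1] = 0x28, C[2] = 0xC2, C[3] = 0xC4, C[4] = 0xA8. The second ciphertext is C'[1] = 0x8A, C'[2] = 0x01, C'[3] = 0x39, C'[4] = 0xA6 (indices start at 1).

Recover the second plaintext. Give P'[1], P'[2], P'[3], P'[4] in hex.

P'[1] = 0xF6, P'[2] = 0x7B, P'[3] = 0x73, P'[4] = 0x6D

In OFB with a reused IV, both messages share the same keystream S_i, so C_i ⊕ C'_i = P_i ⊕ P'_i and thus P'_i = P_i ⊕ C_i ⊕ C'_i.
P'[1]: 0x54 ⊕ 0x28 ⊕ 0x8A = 0xF6.
P'[2]: 0xB8 ⊕ 0xC2 ⊕ 0x01 = 0x7B.
P'[3]: 0x8E ⊕ 0xC4 ⊕ 0x39 = 0x73.
P'[4]: 0x63 ⊕ 0xA8 ⊕ 0xA6 = 0x6D.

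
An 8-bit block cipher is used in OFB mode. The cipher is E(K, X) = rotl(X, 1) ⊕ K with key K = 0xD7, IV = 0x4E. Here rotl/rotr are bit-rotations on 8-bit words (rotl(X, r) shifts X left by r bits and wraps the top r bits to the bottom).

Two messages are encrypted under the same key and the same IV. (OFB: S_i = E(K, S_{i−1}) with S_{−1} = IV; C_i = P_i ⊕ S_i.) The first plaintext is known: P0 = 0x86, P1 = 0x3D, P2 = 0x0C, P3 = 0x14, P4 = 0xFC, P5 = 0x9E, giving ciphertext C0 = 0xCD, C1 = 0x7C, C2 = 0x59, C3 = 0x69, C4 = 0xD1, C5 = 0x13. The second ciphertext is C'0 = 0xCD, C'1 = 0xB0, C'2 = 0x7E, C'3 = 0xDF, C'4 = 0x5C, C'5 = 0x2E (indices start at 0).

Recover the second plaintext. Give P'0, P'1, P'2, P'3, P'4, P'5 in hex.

In OFB with a reused IV, both messages share the same keystream S_i, so C_i ⊕ C'_i = P_i ⊕ P'_i and thus P'_i = P_i ⊕ C_i ⊕ C'_i.
P'0: 0x86 ⊕ 0xCD ⊕ 0xCD = 0x86.
P'1: 0x3D ⊕ 0x7C ⊕ 0xB0 = 0xF1.
P'2: 0x0C ⊕ 0x59 ⊕ 0x7E = 0x2B.
P'3: 0x14 ⊕ 0x69 ⊕ 0xDF = 0xA2.
P'4: 0xFC ⊕ 0xD1 ⊕ 0x5C = 0x71.
P'5: 0x9E ⊕ 0x13 ⊕ 0x2E = 0xA3.

P'0 = 0x86, P'1 = 0xF1, P'2 = 0x2B, P'3 = 0xA2, P'4 = 0x71, P'5 = 0xA3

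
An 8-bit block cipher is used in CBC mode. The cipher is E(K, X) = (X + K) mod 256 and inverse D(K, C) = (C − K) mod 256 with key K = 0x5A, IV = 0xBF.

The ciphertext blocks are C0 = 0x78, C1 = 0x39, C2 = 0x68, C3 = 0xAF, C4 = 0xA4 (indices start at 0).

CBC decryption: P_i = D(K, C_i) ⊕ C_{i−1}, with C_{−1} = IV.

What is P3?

P3: D(K, 0xAF) = 0x55; 0x55 ⊕ 0x68 = 0x3D.

P3 = 0x3D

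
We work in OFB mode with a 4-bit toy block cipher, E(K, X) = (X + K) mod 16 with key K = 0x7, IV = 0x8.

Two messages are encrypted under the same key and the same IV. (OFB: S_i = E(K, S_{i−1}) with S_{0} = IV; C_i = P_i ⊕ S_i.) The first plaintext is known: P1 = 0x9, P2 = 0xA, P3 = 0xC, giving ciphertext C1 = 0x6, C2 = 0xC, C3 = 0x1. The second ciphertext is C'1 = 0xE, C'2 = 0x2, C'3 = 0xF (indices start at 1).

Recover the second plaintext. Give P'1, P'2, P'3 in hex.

In OFB with a reused IV, both messages share the same keystream S_i, so C_i ⊕ C'_i = P_i ⊕ P'_i and thus P'_i = P_i ⊕ C_i ⊕ C'_i.
P'1: 0x9 ⊕ 0x6 ⊕ 0xE = 0x1.
P'2: 0xA ⊕ 0xC ⊕ 0x2 = 0x4.
P'3: 0xC ⊕ 0x1 ⊕ 0xF = 0x2.

P'1 = 0x1, P'2 = 0x4, P'3 = 0x2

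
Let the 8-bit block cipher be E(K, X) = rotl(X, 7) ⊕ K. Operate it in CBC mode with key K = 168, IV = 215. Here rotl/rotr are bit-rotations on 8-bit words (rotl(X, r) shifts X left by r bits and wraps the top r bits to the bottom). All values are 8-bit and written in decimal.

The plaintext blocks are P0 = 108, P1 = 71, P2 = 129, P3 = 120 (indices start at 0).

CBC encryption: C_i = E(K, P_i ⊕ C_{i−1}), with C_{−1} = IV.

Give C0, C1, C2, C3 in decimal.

C0 = 117, C1 = 177, C2 = 176, C3 = 204

C0: P0 ⊕ 215 = 187; E(K, 187) = 117.
C1: P1 ⊕ 117 = 50; E(K, 50) = 177.
C2: P2 ⊕ 177 = 48; E(K, 48) = 176.
C3: P3 ⊕ 176 = 200; E(K, 200) = 204.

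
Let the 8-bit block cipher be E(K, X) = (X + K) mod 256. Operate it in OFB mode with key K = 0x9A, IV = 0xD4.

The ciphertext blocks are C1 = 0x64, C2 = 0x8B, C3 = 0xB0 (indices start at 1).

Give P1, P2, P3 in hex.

P1 = 0x0A, P2 = 0x83, P3 = 0x12

OFB decryption: S_i = E(K, S_{i−1}) with S_{0} = IV; P_i = C_i ⊕ S_i.
P1: S = E(K, 0xD4) = 0x6E; 0x64 ⊕ 0x6E = 0x0A.
P2: S = E(K, 0x6E) = 0x08; 0x8B ⊕ 0x08 = 0x83.
P3: S = E(K, 0x08) = 0xA2; 0xB0 ⊕ 0xA2 = 0x12.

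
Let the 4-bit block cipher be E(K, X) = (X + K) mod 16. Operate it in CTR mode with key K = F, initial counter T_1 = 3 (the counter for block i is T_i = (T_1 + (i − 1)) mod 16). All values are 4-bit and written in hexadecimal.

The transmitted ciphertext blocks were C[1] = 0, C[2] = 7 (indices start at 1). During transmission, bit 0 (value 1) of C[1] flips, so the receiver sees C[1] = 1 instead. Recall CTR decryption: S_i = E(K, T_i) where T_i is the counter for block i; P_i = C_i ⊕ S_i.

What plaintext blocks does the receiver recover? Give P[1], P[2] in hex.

P[1] = 3, P[2] = 4

Only C[1] changed, to 1. In CTR, a change in C_i flips the same bit in P_i only; the keystream is unaffected. Decrypting the received ciphertext:
P[1]: T = 3, S = E(K, T) = 2; 1 ⊕ 2 = 3.
P[2]: T = 4, S = E(K, T) = 3; 7 ⊕ 3 = 4.
Blocks that differ from the original plaintext: P[1].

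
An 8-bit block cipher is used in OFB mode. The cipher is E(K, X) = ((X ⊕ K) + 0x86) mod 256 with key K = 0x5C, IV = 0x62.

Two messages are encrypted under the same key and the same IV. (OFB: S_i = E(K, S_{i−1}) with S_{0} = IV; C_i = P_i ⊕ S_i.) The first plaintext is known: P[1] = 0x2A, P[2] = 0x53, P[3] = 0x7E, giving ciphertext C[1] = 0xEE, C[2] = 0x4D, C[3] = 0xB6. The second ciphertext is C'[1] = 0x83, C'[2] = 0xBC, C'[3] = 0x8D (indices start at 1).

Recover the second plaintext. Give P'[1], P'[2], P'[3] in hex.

In OFB with a reused IV, both messages share the same keystream S_i, so C_i ⊕ C'_i = P_i ⊕ P'_i and thus P'_i = P_i ⊕ C_i ⊕ C'_i.
P'[1]: 0x2A ⊕ 0xEE ⊕ 0x83 = 0x47.
P'[2]: 0x53 ⊕ 0x4D ⊕ 0xBC = 0xA2.
P'[3]: 0x7E ⊕ 0xB6 ⊕ 0x8D = 0x45.

P'[1] = 0x47, P'[2] = 0xA2, P'[3] = 0x45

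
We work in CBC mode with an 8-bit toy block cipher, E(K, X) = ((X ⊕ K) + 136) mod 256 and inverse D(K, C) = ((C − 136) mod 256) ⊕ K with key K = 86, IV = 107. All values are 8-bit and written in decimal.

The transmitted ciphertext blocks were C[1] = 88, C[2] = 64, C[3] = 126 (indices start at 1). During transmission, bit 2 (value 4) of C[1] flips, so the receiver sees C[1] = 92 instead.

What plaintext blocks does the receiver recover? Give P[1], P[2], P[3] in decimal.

CBC decryption: P_i = D(K, C_i) ⊕ C_{i−1}, with C_{0} = IV.
Only C[1] changed, to 92. In CBC, a change in C_i garbles P_i and flips the same bit in P_{i+1}. Decrypting the received ciphertext:
P[1]: D(K, 92) = 130; 130 ⊕ 107 = 233.
P[2]: D(K, 64) = 238; 238 ⊕ 92 = 178.
P[3]: D(K, 126) = 160; 160 ⊕ 64 = 224.
Blocks that differ from the original plaintext: P[1], P[2].

P[1] = 233, P[2] = 178, P[3] = 224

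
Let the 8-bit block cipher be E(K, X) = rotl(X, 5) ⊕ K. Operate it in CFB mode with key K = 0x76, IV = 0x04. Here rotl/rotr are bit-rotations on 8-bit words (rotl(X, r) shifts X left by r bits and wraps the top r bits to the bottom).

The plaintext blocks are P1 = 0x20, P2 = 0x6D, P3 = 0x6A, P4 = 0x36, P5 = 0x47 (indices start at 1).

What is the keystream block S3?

CFB encryption: C_i = P_i ⊕ E(K, C_{i−1}), with C_{0} = IV.
C1: E(K, 0x04) = 0xF6; 0x20 ⊕ 0xF6 = 0xD6.
C2: E(K, 0xD6) = 0xAC; 0x6D ⊕ 0xAC = 0xC1.
C3: E(K, 0xC1) = 0x4E; 0x6A ⊕ 0x4E = 0x24.
So S3 = 0x4E.

0x4E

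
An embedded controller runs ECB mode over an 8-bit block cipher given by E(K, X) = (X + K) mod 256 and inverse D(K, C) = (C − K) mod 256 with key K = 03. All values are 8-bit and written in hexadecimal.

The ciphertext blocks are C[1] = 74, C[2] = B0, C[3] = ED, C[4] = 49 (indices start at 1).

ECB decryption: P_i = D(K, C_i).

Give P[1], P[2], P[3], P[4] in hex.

P[1]: D(K, 74) = 71.
P[2]: D(K, B0) = AD.
P[3]: D(K, ED) = EA.
P[4]: D(K, 49) = 46.

P[1] = 71, P[2] = AD, P[3] = EA, P[4] = 46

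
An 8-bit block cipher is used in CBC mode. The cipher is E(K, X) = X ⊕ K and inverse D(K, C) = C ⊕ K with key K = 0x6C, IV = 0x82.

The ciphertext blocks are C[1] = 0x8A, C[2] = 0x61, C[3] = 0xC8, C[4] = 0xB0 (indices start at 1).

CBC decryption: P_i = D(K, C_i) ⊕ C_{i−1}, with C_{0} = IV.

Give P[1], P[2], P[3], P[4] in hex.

P[1]: D(K, 0x8A) = 0xE6; 0xE6 ⊕ 0x82 = 0x64.
P[2]: D(K, 0x61) = 0x0D; 0x0D ⊕ 0x8A = 0x87.
P[3]: D(K, 0xC8) = 0xA4; 0xA4 ⊕ 0x61 = 0xC5.
P[4]: D(K, 0xB0) = 0xDC; 0xDC ⊕ 0xC8 = 0x14.

P[1] = 0x64, P[2] = 0x87, P[3] = 0xC5, P[4] = 0x14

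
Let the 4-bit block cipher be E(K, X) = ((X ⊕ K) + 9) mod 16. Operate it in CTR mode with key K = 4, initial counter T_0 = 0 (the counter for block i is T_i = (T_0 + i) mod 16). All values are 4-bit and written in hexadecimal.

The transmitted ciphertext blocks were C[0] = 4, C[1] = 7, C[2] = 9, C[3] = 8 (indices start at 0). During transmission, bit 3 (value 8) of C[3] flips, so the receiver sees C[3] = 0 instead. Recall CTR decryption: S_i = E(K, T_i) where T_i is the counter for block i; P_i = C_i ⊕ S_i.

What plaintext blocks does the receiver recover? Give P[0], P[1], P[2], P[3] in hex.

P[0] = 9, P[1] = 9, P[2] = 6, P[3] = 0

Only C[3] changed, to 0. In CTR, a change in C_i flips the same bit in P_i only; the keystream is unaffected. Decrypting the received ciphertext:
P[0]: T = 0, S = E(K, T) = D; 4 ⊕ D = 9.
P[1]: T = 1, S = E(K, T) = E; 7 ⊕ E = 9.
P[2]: T = 2, S = E(K, T) = F; 9 ⊕ F = 6.
P[3]: T = 3, S = E(K, T) = 0; 0 ⊕ 0 = 0.
Blocks that differ from the original plaintext: P[3].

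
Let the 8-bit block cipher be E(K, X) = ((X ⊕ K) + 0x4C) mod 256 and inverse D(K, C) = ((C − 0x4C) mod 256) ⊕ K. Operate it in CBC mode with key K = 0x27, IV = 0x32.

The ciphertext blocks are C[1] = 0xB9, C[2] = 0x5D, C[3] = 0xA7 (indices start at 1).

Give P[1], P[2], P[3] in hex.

CBC decryption: P_i = D(K, C_i) ⊕ C_{i−1}, with C_{0} = IV.
P[1]: D(K, 0xB9) = 0x4A; 0x4A ⊕ 0x32 = 0x78.
P[2]: D(K, 0x5D) = 0x36; 0x36 ⊕ 0xB9 = 0x8F.
P[3]: D(K, 0xA7) = 0x7C; 0x7C ⊕ 0x5D = 0x21.

P[1] = 0x78, P[2] = 0x8F, P[3] = 0x21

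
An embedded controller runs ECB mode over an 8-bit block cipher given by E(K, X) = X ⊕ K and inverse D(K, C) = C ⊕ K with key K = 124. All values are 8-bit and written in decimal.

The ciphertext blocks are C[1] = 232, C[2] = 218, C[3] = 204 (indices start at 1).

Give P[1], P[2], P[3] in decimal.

P[1] = 148, P[2] = 166, P[3] = 176

ECB decryption: P_i = D(K, C_i).
P[1]: D(K, 232) = 148.
P[2]: D(K, 218) = 166.
P[3]: D(K, 204) = 176.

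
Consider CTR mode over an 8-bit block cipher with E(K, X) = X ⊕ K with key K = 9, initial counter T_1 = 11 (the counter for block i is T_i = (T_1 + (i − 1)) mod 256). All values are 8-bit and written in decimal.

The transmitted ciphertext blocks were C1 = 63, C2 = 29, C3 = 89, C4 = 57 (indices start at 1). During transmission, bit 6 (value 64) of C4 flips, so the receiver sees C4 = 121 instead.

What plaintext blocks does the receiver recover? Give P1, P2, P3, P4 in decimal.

P1 = 61, P2 = 24, P3 = 93, P4 = 126

CTR decryption: S_i = E(K, T_i) where T_i is the counter for block i; P_i = C_i ⊕ S_i.
Only C4 changed, to 121. In CTR, a change in C_i flips the same bit in P_i only; the keystream is unaffected. Decrypting the received ciphertext:
P1: T = 11, S = E(K, T) = 2; 63 ⊕ 2 = 61.
P2: T = 12, S = E(K, T) = 5; 29 ⊕ 5 = 24.
P3: T = 13, S = E(K, T) = 4; 89 ⊕ 4 = 93.
P4: T = 14, S = E(K, T) = 7; 121 ⊕ 7 = 126.
Blocks that differ from the original plaintext: P4.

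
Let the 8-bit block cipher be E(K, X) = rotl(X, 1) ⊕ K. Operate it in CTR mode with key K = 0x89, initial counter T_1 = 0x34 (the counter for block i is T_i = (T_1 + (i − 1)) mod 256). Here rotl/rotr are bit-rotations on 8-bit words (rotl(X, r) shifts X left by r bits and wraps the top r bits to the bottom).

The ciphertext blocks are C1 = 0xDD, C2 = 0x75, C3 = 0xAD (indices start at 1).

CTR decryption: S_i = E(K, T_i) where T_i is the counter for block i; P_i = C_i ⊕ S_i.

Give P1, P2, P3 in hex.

P1: T = 0x34, S = E(K, T) = 0xE1; 0xDD ⊕ 0xE1 = 0x3C.
P2: T = 0x35, S = E(K, T) = 0xE3; 0x75 ⊕ 0xE3 = 0x96.
P3: T = 0x36, S = E(K, T) = 0xE5; 0xAD ⊕ 0xE5 = 0x48.

P1 = 0x3C, P2 = 0x96, P3 = 0x48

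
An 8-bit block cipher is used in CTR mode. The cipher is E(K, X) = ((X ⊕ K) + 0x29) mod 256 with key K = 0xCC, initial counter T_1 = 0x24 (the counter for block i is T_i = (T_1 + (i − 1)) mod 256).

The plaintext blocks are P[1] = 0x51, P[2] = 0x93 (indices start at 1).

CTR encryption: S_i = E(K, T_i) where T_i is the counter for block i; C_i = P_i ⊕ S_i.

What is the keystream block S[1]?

C[1]: T = 0x24, S = E(K, T) = 0x11; 0x51 ⊕ 0x11 = 0x40.
So S[1] = 0x11.

0x11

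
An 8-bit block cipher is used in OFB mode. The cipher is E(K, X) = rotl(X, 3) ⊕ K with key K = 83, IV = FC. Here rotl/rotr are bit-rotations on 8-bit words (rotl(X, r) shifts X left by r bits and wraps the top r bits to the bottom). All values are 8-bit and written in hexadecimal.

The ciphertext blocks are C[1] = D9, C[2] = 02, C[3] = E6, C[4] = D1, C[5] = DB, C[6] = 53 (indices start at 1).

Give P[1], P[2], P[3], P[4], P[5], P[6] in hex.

OFB decryption: S_i = E(K, S_{i−1}) with S_{0} = IV; P_i = C_i ⊕ S_i.
P[1]: S = E(K, FC) = 64; D9 ⊕ 64 = BD.
P[2]: S = E(K, 64) = A0; 02 ⊕ A0 = A2.
P[3]: S = E(K, A0) = 86; E6 ⊕ 86 = 60.
P[4]: S = E(K, 86) = B7; D1 ⊕ B7 = 66.
P[5]: S = E(K, B7) = 3E; DB ⊕ 3E = E5.
P[6]: S = E(K, 3E) = 72; 53 ⊕ 72 = 21.

P[1] = BD, P[2] = A2, P[3] = 60, P[4] = 66, P[5] = E5, P[6] = 21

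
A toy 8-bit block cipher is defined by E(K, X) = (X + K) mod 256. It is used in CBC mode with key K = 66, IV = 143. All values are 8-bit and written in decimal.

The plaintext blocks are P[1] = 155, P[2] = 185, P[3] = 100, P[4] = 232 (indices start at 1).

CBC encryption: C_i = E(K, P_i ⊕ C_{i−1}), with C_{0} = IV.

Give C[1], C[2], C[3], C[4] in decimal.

C[1]: P[1] ⊕ 143 = 20; E(K, 20) = 86.
C[2]: P[2] ⊕ 86 = 239; E(K, 239) = 49.
C[3]: P[3] ⊕ 49 = 85; E(K, 85) = 151.
C[4]: P[4] ⊕ 151 = 127; E(K, 127) = 193.

C[1] = 86, C[2] = 49, C[3] = 151, C[4] = 193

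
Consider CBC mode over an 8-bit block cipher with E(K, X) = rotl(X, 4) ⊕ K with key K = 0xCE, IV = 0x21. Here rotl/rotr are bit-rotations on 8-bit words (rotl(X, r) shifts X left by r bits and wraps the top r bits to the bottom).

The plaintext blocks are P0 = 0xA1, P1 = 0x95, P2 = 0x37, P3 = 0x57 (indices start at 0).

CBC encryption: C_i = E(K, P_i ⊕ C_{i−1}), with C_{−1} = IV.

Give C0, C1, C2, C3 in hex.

C0: P0 ⊕ 0x21 = 0x80; E(K, 0x80) = 0xC6.
C1: P1 ⊕ 0xC6 = 0x53; E(K, 0x53) = 0xFB.
C2: P2 ⊕ 0xFB = 0xCC; E(K, 0xCC) = 0x02.
C3: P3 ⊕ 0x02 = 0x55; E(K, 0x55) = 0x9B.

C0 = 0xC6, C1 = 0xFB, C2 = 0x02, C3 = 0x9B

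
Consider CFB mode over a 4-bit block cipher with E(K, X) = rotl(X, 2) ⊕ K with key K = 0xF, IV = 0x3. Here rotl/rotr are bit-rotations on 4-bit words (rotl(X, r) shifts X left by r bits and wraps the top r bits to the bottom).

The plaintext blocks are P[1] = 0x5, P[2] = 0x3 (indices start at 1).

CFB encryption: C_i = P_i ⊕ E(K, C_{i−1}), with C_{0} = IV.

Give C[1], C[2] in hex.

C[1]: E(K, 0x3) = 0x3; 0x5 ⊕ 0x3 = 0x6.
C[2]: E(K, 0x6) = 0x6; 0x3 ⊕ 0x6 = 0x5.

C[1] = 0x6, C[2] = 0x5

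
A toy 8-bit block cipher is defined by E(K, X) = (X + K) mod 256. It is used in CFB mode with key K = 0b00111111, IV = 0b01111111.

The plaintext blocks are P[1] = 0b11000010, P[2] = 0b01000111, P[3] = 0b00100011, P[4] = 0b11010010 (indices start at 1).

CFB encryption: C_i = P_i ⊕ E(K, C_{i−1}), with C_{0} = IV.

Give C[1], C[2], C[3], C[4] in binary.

C[1] = 0b01111100, C[2] = 0b11111100, C[3] = 0b00011000, C[4] = 0b10000101

C[1]: E(K, 0b01111111) = 0b10111110; 0b11000010 ⊕ 0b10111110 = 0b01111100.
C[2]: E(K, 0b01111100) = 0b10111011; 0b01000111 ⊕ 0b10111011 = 0b11111100.
C[3]: E(K, 0b11111100) = 0b00111011; 0b00100011 ⊕ 0b00111011 = 0b00011000.
C[4]: E(K, 0b00011000) = 0b01010111; 0b11010010 ⊕ 0b01010111 = 0b10000101.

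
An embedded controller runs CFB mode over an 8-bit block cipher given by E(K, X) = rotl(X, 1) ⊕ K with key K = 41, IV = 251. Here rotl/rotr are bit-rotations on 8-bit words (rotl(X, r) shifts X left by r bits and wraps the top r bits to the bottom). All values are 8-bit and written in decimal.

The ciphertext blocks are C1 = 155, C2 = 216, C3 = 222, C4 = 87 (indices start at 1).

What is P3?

CFB decryption: P_i = C_i ⊕ E(K, C_{i−1}), with C_{0} = IV.
P3: E(K, 216) = 152; 222 ⊕ 152 = 70.

P3 = 70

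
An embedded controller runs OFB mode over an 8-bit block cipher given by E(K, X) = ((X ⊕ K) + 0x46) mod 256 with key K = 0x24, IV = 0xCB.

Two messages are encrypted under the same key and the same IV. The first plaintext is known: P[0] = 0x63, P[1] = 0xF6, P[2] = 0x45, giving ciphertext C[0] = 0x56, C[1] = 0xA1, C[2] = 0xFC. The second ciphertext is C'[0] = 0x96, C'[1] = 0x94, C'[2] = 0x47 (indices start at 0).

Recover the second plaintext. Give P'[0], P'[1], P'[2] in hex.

P'[0] = 0xA3, P'[1] = 0xC3, P'[2] = 0xFE

In OFB with a reused IV, both messages share the same keystream S_i, so C_i ⊕ C'_i = P_i ⊕ P'_i and thus P'_i = P_i ⊕ C_i ⊕ C'_i.
P'[0]: 0x63 ⊕ 0x56 ⊕ 0x96 = 0xA3.
P'[1]: 0xF6 ⊕ 0xA1 ⊕ 0x94 = 0xC3.
P'[2]: 0x45 ⊕ 0xFC ⊕ 0x47 = 0xFE.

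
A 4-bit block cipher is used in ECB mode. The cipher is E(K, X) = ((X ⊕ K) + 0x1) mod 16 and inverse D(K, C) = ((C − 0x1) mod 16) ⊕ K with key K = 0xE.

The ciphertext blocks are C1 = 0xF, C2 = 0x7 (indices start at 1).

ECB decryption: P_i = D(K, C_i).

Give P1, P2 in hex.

P1: D(K, 0xF) = 0x0.
P2: D(K, 0x7) = 0x8.

P1 = 0x0, P2 = 0x8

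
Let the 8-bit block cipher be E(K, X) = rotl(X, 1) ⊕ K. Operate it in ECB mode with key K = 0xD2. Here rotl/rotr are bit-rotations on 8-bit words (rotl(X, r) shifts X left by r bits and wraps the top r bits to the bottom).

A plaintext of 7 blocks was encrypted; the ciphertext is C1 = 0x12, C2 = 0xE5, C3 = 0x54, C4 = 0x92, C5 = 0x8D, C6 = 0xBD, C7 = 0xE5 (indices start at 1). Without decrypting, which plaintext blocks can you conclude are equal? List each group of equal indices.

P2 = P7

ECB encrypts each block independently with the same key, so equal ciphertext blocks imply equal plaintext blocks.
C2 = C7 = 0xE5, so P2 = P7.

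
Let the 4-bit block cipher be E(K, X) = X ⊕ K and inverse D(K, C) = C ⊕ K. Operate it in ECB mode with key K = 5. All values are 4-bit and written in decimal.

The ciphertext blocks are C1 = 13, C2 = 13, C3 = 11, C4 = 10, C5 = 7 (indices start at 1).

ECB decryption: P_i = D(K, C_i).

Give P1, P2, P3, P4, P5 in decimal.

P1: D(K, 13) = 8.
P2: D(K, 13) = 8.
P3: D(K, 11) = 14.
P4: D(K, 10) = 15.
P5: D(K, 7) = 2.

P1 = 8, P2 = 8, P3 = 14, P4 = 15, P5 = 2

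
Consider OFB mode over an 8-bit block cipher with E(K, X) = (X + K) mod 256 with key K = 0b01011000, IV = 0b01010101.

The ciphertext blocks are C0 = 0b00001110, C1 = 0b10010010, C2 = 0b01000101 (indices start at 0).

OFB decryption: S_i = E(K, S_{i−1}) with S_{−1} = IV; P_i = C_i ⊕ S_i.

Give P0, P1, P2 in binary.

P0: S = E(K, 0b01010101) = 0b10101101; 0b00001110 ⊕ 0b10101101 = 0b10100011.
P1: S = E(K, 0b10101101) = 0b00000101; 0b10010010 ⊕ 0b00000101 = 0b10010111.
P2: S = E(K, 0b00000101) = 0b01011101; 0b01000101 ⊕ 0b01011101 = 0b00011000.

P0 = 0b10100011, P1 = 0b10010111, P2 = 0b00011000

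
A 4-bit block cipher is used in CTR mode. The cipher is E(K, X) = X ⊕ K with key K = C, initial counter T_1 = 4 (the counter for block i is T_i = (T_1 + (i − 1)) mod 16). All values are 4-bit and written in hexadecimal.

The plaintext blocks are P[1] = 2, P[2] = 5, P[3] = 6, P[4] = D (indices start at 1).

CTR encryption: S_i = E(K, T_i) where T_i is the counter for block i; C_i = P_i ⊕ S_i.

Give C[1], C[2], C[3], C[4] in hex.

C[1]: T = 4, S = E(K, T) = 8; 2 ⊕ 8 = A.
C[2]: T = 5, S = E(K, T) = 9; 5 ⊕ 9 = C.
C[3]: T = 6, S = E(K, T) = A; 6 ⊕ A = C.
C[4]: T = 7, S = E(K, T) = B; D ⊕ B = 6.

C[1] = A, C[2] = C, C[3] = C, C[4] = 6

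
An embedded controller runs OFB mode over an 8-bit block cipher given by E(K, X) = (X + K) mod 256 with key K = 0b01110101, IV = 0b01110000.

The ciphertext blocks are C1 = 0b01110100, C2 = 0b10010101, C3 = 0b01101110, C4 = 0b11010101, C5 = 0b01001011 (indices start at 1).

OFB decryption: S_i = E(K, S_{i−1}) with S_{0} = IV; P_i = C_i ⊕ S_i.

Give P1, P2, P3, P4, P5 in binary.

P1: S = E(K, 0b01110000) = 0b11100101; 0b01110100 ⊕ 0b11100101 = 0b10010001.
P2: S = E(K, 0b11100101) = 0b01011010; 0b10010101 ⊕ 0b01011010 = 0b11001111.
P3: S = E(K, 0b01011010) = 0b11001111; 0b01101110 ⊕ 0b11001111 = 0b10100001.
P4: S = E(K, 0b11001111) = 0b01000100; 0b11010101 ⊕ 0b01000100 = 0b10010001.
P5: S = E(K, 0b01000100) = 0b10111001; 0b01001011 ⊕ 0b10111001 = 0b11110010.

P1 = 0b10010001, P2 = 0b11001111, P3 = 0b10100001, P4 = 0b10010001, P5 = 0b11110010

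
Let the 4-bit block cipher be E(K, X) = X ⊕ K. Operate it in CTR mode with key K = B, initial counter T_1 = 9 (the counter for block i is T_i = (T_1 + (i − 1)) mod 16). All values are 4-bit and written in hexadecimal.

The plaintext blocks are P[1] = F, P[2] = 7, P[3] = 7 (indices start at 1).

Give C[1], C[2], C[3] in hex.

CTR encryption: S_i = E(K, T_i) where T_i is the counter for block i; C_i = P_i ⊕ S_i.
C[1]: T = 9, S = E(K, T) = 2; F ⊕ 2 = D.
C[2]: T = A, S = E(K, T) = 1; 7 ⊕ 1 = 6.
C[3]: T = B, S = E(K, T) = 0; 7 ⊕ 0 = 7.

C[1] = D, C[2] = 6, C[3] = 7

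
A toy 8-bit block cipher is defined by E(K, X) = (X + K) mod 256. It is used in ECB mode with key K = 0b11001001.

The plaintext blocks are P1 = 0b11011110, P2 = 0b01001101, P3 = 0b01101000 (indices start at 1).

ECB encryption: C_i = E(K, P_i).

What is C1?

C1: E(K, 0b11011110) = 0b10100111.

C1 = 0b10100111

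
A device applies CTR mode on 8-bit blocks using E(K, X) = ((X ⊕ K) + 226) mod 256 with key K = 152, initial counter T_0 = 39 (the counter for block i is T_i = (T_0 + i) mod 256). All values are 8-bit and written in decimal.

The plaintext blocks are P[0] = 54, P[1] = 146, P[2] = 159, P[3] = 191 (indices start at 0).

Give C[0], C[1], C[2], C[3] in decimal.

C[0] = 151, C[1] = 0, C[2] = 12, C[3] = 43

CTR encryption: S_i = E(K, T_i) where T_i is the counter for block i; C_i = P_i ⊕ S_i.
C[0]: T = 39, S = E(K, T) = 161; 54 ⊕ 161 = 151.
C[1]: T = 40, S = E(K, T) = 146; 146 ⊕ 146 = 0.
C[2]: T = 41, S = E(K, T) = 147; 159 ⊕ 147 = 12.
C[3]: T = 42, S = E(K, T) = 148; 191 ⊕ 148 = 43.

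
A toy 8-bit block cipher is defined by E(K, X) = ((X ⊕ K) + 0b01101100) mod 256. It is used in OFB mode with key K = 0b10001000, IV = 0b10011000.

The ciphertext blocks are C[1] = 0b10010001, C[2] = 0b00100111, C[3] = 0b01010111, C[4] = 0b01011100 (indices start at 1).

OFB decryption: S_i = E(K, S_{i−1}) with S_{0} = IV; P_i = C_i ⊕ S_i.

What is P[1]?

P[1]: S = E(K, 0b10011000) = 0b01111100; 0b10010001 ⊕ 0b01111100 = 0b11101101.

P[1] = 0b11101101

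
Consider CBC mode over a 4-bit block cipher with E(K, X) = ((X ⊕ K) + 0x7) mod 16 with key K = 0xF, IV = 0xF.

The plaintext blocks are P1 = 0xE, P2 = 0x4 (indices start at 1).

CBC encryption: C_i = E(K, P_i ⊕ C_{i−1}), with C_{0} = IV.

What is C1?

C1: P1 ⊕ 0xF = 0x1; E(K, 0x1) = 0x5.

C1 = 0x5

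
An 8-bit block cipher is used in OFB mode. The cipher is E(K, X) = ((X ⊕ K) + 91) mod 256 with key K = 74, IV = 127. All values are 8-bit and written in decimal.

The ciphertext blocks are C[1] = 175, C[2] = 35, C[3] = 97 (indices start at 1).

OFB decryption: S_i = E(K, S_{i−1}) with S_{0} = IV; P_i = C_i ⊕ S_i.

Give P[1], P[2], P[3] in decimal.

P[1] = 63, P[2] = 22, P[3] = 187

P[1]: S = E(K, 127) = 144; 175 ⊕ 144 = 63.
P[2]: S = E(K, 144) = 53; 35 ⊕ 53 = 22.
P[3]: S = E(K, 53) = 218; 97 ⊕ 218 = 187.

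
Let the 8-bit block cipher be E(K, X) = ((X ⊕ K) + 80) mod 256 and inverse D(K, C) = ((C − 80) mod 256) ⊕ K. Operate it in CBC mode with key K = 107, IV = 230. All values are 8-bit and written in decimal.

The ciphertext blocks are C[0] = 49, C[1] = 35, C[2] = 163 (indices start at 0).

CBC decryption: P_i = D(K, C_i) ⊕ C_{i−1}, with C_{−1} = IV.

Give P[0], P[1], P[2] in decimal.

P[0]: D(K, 49) = 138; 138 ⊕ 230 = 108.
P[1]: D(K, 35) = 184; 184 ⊕ 49 = 137.
P[2]: D(K, 163) = 56; 56 ⊕ 35 = 27.

P[0] = 108, P[1] = 137, P[2] = 27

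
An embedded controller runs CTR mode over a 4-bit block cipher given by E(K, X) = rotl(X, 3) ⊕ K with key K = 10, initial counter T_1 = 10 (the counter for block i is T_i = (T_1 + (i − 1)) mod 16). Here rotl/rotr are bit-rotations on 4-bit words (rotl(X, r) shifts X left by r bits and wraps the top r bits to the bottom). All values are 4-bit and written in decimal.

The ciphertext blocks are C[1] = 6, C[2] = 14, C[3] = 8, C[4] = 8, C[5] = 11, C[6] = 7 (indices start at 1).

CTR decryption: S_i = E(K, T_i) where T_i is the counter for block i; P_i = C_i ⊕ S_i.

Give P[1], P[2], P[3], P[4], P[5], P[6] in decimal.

P[1]: T = 10, S = E(K, T) = 15; 6 ⊕ 15 = 9.
P[2]: T = 11, S = E(K, T) = 7; 14 ⊕ 7 = 9.
P[3]: T = 12, S = E(K, T) = 12; 8 ⊕ 12 = 4.
P[4]: T = 13, S = E(K, T) = 4; 8 ⊕ 4 = 12.
P[5]: T = 14, S = E(K, T) = 13; 11 ⊕ 13 = 6.
P[6]: T = 15, S = E(K, T) = 5; 7 ⊕ 5 = 2.

P[1] = 9, P[2] = 9, P[3] = 4, P[4] = 12, P[5] = 6, P[6] = 2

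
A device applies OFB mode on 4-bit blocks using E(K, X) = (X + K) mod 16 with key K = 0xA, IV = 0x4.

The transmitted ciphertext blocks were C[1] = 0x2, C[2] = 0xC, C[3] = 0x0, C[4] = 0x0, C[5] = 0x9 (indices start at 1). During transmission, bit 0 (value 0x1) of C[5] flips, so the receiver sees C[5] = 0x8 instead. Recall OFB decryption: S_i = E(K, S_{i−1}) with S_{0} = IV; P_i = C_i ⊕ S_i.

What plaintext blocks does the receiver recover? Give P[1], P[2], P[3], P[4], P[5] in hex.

Only C[5] changed, to 0x8. In OFB, a change in C_i flips the same bit in P_i only; the keystream is unaffected. Decrypting the received ciphertext:
P[1]: S = E(K, 0x4) = 0xE; 0x2 ⊕ 0xE = 0xC.
P[2]: S = E(K, 0xE) = 0x8; 0xC ⊕ 0x8 = 0x4.
P[3]: S = E(K, 0x8) = 0x2; 0x0 ⊕ 0x2 = 0x2.
P[4]: S = E(K, 0x2) = 0xC; 0x0 ⊕ 0xC = 0xC.
P[5]: S = E(K, 0xC) = 0x6; 0x8 ⊕ 0x6 = 0xE.
Blocks that differ from the original plaintext: P[5].

P[1] = 0xC, P[2] = 0x4, P[3] = 0x2, P[4] = 0xC, P[5] = 0xE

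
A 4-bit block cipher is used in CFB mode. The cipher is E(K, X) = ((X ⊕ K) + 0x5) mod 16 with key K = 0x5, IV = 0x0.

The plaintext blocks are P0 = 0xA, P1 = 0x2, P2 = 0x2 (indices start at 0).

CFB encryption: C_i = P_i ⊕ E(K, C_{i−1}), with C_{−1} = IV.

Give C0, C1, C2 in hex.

C0 = 0x0, C1 = 0x8, C2 = 0x0

C0: E(K, 0x0) = 0xA; 0xA ⊕ 0xA = 0x0.
C1: E(K, 0x0) = 0xA; 0x2 ⊕ 0xA = 0x8.
C2: E(K, 0x8) = 0x2; 0x2 ⊕ 0x2 = 0x0.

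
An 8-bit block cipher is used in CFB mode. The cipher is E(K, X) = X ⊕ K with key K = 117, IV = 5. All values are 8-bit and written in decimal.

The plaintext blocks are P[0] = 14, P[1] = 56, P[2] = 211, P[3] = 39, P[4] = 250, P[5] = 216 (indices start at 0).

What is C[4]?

CFB encryption: C_i = P_i ⊕ E(K, C_{i−1}), with C_{−1} = IV.
C[0]: E(K, 5) = 112; 14 ⊕ 112 = 126.
C[1]: E(K, 126) = 11; 56 ⊕ 11 = 51.
C[2]: E(K, 51) = 70; 211 ⊕ 70 = 149.
C[3]: E(K, 149) = 224; 39 ⊕ 224 = 199.
C[4]: E(K, 199) = 178; 250 ⊕ 178 = 72.

C[4] = 72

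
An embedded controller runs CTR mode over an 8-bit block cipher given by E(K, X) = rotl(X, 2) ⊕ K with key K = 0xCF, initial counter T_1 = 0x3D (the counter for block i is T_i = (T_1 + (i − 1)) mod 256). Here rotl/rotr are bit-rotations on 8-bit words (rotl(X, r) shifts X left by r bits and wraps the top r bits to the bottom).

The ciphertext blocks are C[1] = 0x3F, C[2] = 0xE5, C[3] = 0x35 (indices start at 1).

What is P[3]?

P[3] = 0x06

CTR decryption: S_i = E(K, T_i) where T_i is the counter for block i; P_i = C_i ⊕ S_i.
P[3]: T = 0x3F, S = E(K, T) = 0x33; 0x35 ⊕ 0x33 = 0x06.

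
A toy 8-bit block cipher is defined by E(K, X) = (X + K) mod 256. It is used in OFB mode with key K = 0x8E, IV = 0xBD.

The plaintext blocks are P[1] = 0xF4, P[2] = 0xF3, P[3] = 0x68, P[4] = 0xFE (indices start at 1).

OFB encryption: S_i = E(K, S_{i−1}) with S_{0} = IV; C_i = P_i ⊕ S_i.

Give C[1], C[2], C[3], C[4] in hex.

C[1] = 0xBF, C[2] = 0x2A, C[3] = 0x0F, C[4] = 0x0B

C[1]: S = E(K, 0xBD) = 0x4B; 0xF4 ⊕ 0x4B = 0xBF.
C[2]: S = E(K, 0x4B) = 0xD9; 0xF3 ⊕ 0xD9 = 0x2A.
C[3]: S = E(K, 0xD9) = 0x67; 0x68 ⊕ 0x67 = 0x0F.
C[4]: S = E(K, 0x67) = 0xF5; 0xFE ⊕ 0xF5 = 0x0B.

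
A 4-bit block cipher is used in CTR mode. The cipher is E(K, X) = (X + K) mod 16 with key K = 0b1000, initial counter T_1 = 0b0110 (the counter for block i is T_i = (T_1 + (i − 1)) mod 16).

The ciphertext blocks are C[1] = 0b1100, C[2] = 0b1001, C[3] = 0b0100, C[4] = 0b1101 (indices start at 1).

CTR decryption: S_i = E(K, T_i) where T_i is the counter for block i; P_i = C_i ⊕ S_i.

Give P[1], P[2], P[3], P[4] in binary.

P[1]: T = 0b0110, S = E(K, T) = 0b1110; 0b1100 ⊕ 0b1110 = 0b0010.
P[2]: T = 0b0111, S = E(K, T) = 0b1111; 0b1001 ⊕ 0b1111 = 0b0110.
P[3]: T = 0b1000, S = E(K, T) = 0b0000; 0b0100 ⊕ 0b0000 = 0b0100.
P[4]: T = 0b1001, S = E(K, T) = 0b0001; 0b1101 ⊕ 0b0001 = 0b1100.

P[1] = 0b0010, P[2] = 0b0110, P[3] = 0b0100, P[4] = 0b1100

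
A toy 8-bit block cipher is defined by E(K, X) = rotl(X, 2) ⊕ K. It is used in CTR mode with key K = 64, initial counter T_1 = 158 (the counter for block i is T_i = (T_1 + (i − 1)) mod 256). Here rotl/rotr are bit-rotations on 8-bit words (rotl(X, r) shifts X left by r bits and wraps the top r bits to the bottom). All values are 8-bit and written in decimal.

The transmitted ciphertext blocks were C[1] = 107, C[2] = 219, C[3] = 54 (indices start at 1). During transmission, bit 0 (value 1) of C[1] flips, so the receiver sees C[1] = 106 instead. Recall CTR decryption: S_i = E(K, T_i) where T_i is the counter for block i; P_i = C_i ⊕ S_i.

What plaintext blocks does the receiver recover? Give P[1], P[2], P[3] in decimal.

Only C[1] changed, to 106. In CTR, a change in C_i flips the same bit in P_i only; the keystream is unaffected. Decrypting the received ciphertext:
P[1]: T = 158, S = E(K, T) = 58; 106 ⊕ 58 = 80.
P[2]: T = 159, S = E(K, T) = 62; 219 ⊕ 62 = 229.
P[3]: T = 160, S = E(K, T) = 194; 54 ⊕ 194 = 244.
Blocks that differ from the original plaintext: P[1].

P[1] = 80, P[2] = 229, P[3] = 244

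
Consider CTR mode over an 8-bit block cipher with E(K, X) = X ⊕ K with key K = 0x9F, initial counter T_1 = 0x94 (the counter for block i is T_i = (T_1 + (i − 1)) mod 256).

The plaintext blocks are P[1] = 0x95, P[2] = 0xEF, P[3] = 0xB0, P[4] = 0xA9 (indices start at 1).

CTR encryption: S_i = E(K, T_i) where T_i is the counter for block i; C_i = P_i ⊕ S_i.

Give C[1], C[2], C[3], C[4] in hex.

C[1] = 0x9E, C[2] = 0xE5, C[3] = 0xB9, C[4] = 0xA1

C[1]: T = 0x94, S = E(K, T) = 0x0B; 0x95 ⊕ 0x0B = 0x9E.
C[2]: T = 0x95, S = E(K, T) = 0x0A; 0xEF ⊕ 0x0A = 0xE5.
C[3]: T = 0x96, S = E(K, T) = 0x09; 0xB0 ⊕ 0x09 = 0xB9.
C[4]: T = 0x97, S = E(K, T) = 0x08; 0xA9 ⊕ 0x08 = 0xA1.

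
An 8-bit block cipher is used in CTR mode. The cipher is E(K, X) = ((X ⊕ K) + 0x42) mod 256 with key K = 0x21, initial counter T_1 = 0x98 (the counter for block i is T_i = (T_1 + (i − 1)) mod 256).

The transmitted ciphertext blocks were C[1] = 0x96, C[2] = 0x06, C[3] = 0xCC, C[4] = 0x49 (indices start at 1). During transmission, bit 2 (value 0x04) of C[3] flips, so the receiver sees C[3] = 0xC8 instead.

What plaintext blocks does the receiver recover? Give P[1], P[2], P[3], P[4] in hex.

P[1] = 0x6D, P[2] = 0xFC, P[3] = 0x35, P[4] = 0xB5

CTR decryption: S_i = E(K, T_i) where T_i is the counter for block i; P_i = C_i ⊕ S_i.
Only C[3] changed, to 0xC8. In CTR, a change in C_i flips the same bit in P_i only; the keystream is unaffected. Decrypting the received ciphertext:
P[1]: T = 0x98, S = E(K, T) = 0xFB; 0x96 ⊕ 0xFB = 0x6D.
P[2]: T = 0x99, S = E(K, T) = 0xFA; 0x06 ⊕ 0xFA = 0xFC.
P[3]: T = 0x9A, S = E(K, T) = 0xFD; 0xC8 ⊕ 0xFD = 0x35.
P[4]: T = 0x9B, S = E(K, T) = 0xFC; 0x49 ⊕ 0xFC = 0xB5.
Blocks that differ from the original plaintext: P[3].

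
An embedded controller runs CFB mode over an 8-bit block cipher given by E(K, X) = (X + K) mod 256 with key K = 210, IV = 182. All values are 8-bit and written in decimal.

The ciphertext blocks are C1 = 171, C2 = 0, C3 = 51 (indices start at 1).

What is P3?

CFB decryption: P_i = C_i ⊕ E(K, C_{i−1}), with C_{0} = IV.
P3: E(K, 0) = 210; 51 ⊕ 210 = 225.

P3 = 225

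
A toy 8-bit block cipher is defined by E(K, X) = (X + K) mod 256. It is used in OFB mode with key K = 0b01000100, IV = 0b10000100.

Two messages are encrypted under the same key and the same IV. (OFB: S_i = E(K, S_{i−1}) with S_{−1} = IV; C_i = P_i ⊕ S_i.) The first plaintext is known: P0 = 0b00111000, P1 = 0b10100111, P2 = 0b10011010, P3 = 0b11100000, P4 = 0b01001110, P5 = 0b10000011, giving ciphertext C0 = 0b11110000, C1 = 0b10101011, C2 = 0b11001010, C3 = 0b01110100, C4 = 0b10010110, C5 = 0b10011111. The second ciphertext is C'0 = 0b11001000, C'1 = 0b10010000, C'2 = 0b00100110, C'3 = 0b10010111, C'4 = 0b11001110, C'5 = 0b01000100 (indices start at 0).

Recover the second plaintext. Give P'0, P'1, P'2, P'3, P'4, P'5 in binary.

P'0 = 0b00000000, P'1 = 0b10011100, P'2 = 0b01110110, P'3 = 0b00000011, P'4 = 0b00010110, P'5 = 0b01011000

In OFB with a reused IV, both messages share the same keystream S_i, so C_i ⊕ C'_i = P_i ⊕ P'_i and thus P'_i = P_i ⊕ C_i ⊕ C'_i.
P'0: 0b00111000 ⊕ 0b11110000 ⊕ 0b11001000 = 0b00000000.
P'1: 0b10100111 ⊕ 0b10101011 ⊕ 0b10010000 = 0b10011100.
P'2: 0b10011010 ⊕ 0b11001010 ⊕ 0b00100110 = 0b01110110.
P'3: 0b11100000 ⊕ 0b01110100 ⊕ 0b10010111 = 0b00000011.
P'4: 0b01001110 ⊕ 0b10010110 ⊕ 0b11001110 = 0b00010110.
P'5: 0b10000011 ⊕ 0b10011111 ⊕ 0b01000100 = 0b01011000.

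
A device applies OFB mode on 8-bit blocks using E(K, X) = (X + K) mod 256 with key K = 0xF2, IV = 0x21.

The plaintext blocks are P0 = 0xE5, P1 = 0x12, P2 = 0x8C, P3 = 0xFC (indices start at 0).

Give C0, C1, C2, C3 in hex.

OFB encryption: S_i = E(K, S_{i−1}) with S_{−1} = IV; C_i = P_i ⊕ S_i.
C0: S = E(K, 0x21) = 0x13; 0xE5 ⊕ 0x13 = 0xF6.
C1: S = E(K, 0x13) = 0x05; 0x12 ⊕ 0x05 = 0x17.
C2: S = E(K, 0x05) = 0xF7; 0x8C ⊕ 0xF7 = 0x7B.
C3: S = E(K, 0xF7) = 0xE9; 0xFC ⊕ 0xE9 = 0x15.

C0 = 0xF6, C1 = 0x17, C2 = 0x7B, C3 = 0x15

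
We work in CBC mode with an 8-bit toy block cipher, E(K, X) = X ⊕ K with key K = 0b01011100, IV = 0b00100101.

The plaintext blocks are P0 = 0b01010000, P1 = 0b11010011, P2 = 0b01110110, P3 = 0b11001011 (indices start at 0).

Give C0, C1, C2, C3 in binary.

CBC encryption: C_i = E(K, P_i ⊕ C_{i−1}), with C_{−1} = IV.
C0: P0 ⊕ 0b00100101 = 0b01110101; E(K, 0b01110101) = 0b00101001.
C1: P1 ⊕ 0b00101001 = 0b11111010; E(K, 0b11111010) = 0b10100110.
C2: P2 ⊕ 0b10100110 = 0b11010000; E(K, 0b11010000) = 0b10001100.
C3: P3 ⊕ 0b10001100 = 0b01000111; E(K, 0b01000111) = 0b00011011.

C0 = 0b00101001, C1 = 0b10100110, C2 = 0b10001100, C3 = 0b00011011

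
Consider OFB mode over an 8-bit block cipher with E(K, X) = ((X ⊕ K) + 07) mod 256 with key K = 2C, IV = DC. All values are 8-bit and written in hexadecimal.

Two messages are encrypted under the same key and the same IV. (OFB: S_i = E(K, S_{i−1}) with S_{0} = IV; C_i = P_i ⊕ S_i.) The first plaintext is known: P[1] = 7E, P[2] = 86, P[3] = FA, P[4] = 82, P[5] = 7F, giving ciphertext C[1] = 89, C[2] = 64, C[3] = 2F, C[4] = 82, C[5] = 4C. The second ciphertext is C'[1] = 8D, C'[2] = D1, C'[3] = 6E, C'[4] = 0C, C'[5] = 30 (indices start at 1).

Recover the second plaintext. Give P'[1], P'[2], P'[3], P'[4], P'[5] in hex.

In OFB with a reused IV, both messages share the same keystream S_i, so C_i ⊕ C'_i = P_i ⊕ P'_i and thus P'_i = P_i ⊕ C_i ⊕ C'_i.
P'[1]: 7E ⊕ 89 ⊕ 8D = 7A.
P'[2]: 86 ⊕ 64 ⊕ D1 = 33.
P'[3]: FA ⊕ 2F ⊕ 6E = BB.
P'[4]: 82 ⊕ 82 ⊕ 0C = 0C.
P'[5]: 7F ⊕ 4C ⊕ 30 = 03.

P'[1] = 7A, P'[2] = 33, P'[3] = BB, P'[4] = 0C, P'[5] = 03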